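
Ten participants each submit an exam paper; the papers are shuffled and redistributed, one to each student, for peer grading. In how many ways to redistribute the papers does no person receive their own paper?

1334961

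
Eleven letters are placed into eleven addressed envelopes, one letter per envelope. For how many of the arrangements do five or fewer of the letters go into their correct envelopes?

39893116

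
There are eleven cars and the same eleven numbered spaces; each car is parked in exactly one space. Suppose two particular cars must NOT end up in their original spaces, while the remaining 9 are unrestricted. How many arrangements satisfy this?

Let A_j be the event that the j-th constrained one is fixed. By inclusion-exclusion over the 2 events:
Σ_{j=0}^{2} (-1)^j C(2,j)(11-j)!
= C(2,0)·11! - C(2,1)·10! + C(2,2)·9!
= 39916800 - 7257600 + 362880
= 33022080

33022080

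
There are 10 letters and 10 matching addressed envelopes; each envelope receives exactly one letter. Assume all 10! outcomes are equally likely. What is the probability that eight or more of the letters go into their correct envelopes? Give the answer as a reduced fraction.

23/1814400

Favorable outcomes: Σ_{i≥8} C(10,i)·!(10-i) = 45·1 + 10·0 + 1·1 = 46.
Total outcomes: 10! = 3628800.
Probability = 46/3628800 = 23/1814400.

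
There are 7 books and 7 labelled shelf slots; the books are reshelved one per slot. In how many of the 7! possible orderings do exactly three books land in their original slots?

315

Pick the 3 fixed positions: C(7,3) = 35 ways.
The other 4 form a derangement: !4 = 9.
Total: 35 × 9 = 315.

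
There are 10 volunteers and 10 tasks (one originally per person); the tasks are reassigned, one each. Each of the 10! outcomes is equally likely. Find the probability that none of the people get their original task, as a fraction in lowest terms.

16481/44800

Favorable outcomes: !10 = 1334961.
Total outcomes: 10! = 3628800.
Probability = 1334961/3628800 = 16481/44800.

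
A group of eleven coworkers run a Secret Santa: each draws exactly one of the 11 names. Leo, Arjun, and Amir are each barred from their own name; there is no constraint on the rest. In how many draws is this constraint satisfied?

30078720

Inclusion-exclusion on the 3 forbidden self-matches:
Σ_{j=0}^{3} (-1)^j C(3,j)(11-j)!
= C(3,0)·11! - C(3,1)·10! + C(3,2)·9! - C(3,3)·8!
= 39916800 - 10886400 + 1088640 - 40320
= 30078720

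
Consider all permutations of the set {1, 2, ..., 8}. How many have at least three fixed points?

Sum C(8,i)·!(8-i) for i = 3..8:
  i=3: C(8,3)·!5 = 56·44 = 2464
  i=4: C(8,4)·!4 = 70·9 = 630
  i=5: C(8,5)·!3 = 56·2 = 112
  i=6: C(8,6)·!2 = 28·1 = 28
  i=7: C(8,7)·!1 = 8·0 = 0
  i=8: C(8,8)·!0 = 1·1 = 1
Total = 3235.

3235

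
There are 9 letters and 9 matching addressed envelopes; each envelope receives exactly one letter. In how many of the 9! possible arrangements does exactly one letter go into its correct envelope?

133497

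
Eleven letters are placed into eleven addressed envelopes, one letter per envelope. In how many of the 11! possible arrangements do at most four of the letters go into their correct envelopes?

39770686

Sum C(11,i)·!(11-i) for i = 0..4:
  i=0: C(11,0)·!11 = 1·14684570 = 14684570
  i=1: C(11,1)·!10 = 11·1334961 = 14684571
  i=2: C(11,2)·!9 = 55·133496 = 7342280
  i=3: C(11,3)·!8 = 165·14833 = 2447445
  i=4: C(11,4)·!7 = 330·1854 = 611820
Total = 39770686.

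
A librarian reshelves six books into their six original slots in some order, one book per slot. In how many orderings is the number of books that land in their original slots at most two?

Sum C(6,i)·!(6-i) for i = 0..2:
  i=0: C(6,0)·!6 = 1·265 = 265
  i=1: C(6,1)·!5 = 6·44 = 264
  i=2: C(6,2)·!4 = 15·9 = 135
Total = 664.

664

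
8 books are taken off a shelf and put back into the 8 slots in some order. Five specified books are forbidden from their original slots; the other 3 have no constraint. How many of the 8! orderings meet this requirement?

21234

Let A_j be the event that the j-th constrained one is fixed. By inclusion-exclusion over the 5 events:
Σ_{j=0}^{5} (-1)^j C(5,j)(8-j)!
= C(5,0)·8! - C(5,1)·7! + C(5,2)·6! - C(5,3)·5! + C(5,4)·4! - C(5,5)·3!
= 40320 - 25200 + 7200 - 1200 + 120 - 6
= 21234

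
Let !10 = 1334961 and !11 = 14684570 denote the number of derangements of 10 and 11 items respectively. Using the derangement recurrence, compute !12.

!12 = (12-1)·(!11 + !10) = 11·(14684570 + 1334961) = 11·16019531 = 176214841.

176214841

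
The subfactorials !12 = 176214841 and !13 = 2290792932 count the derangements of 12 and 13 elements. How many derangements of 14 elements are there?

32071101049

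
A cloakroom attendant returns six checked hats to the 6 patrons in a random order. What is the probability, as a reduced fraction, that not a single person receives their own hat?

53/144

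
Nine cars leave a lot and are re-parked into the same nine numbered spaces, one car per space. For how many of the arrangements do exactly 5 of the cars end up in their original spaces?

1134

Pick the 5 fixed positions: C(9,5) = 126 ways.
The other 4 form a derangement: !4 = 9.
Total: 126 × 9 = 1134.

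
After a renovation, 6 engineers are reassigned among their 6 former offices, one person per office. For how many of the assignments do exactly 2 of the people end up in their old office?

135

Choose which 2 of the 6 are fixed: C(6,2) = 15.
The remaining 4 must be deranged: !4 = 9.
Total: 15 × 9 = 135.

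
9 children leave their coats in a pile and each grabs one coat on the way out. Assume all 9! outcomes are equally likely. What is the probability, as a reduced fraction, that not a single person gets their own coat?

16687/45360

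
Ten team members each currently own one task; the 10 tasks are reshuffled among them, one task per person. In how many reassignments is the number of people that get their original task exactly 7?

Choose which 7 of the 10 are fixed: C(10,7) = 120.
The remaining 3 must be deranged: !3 = 2.
Total: 120 × 2 = 240.

240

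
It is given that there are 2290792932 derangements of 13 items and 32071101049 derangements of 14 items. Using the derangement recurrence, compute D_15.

481066515734

D_15 = (15-1)·(D_14 + D_13) = 14·(32071101049 + 2290792932) = 14·34361893981 = 481066515734.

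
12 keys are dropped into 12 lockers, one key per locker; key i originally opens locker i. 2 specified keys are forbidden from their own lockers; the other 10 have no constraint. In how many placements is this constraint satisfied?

402796800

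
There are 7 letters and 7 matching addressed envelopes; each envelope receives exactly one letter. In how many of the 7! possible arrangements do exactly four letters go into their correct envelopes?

70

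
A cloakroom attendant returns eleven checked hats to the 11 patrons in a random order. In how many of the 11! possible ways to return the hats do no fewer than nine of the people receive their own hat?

56

Sum C(11,i)·!(11-i) for i = 9..11:
  i=9: C(11,9)·!2 = 55·1 = 55
  i=10: C(11,10)·!1 = 11·0 = 0
  i=11: C(11,11)·!0 = 1·1 = 1
Total = 56.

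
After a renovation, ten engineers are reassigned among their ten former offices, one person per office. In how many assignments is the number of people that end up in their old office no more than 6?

3628514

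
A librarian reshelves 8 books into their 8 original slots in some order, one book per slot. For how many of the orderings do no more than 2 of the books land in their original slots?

37085

# with exactly i fixed is C(8,i)·!(8-i); sum over i=0..2:
  i=0: C(8,0)·!8 = 1·14833 = 14833
  i=1: C(8,1)·!7 = 8·1854 = 14832
  i=2: C(8,2)·!6 = 28·265 = 7420
Total = 37085.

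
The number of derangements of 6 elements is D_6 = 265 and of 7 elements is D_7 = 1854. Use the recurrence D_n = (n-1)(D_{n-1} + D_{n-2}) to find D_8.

D_8 = (8-1)·(D_7 + D_6) = 7·(1854 + 265) = 7·2119 = 14833.

14833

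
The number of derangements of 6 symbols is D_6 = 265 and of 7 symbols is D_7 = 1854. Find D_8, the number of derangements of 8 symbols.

D_8 = (8-1)·(D_7 + D_6) = 7·(1854 + 265) = 7·2119 = 14833.

14833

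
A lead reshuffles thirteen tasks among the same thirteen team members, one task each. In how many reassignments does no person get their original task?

Use !n = (n-1)(!(n-1) + !(n-2)).
!13 = 12·(176214841 + 14684570) = 12·190899411 = 2290792932

2290792932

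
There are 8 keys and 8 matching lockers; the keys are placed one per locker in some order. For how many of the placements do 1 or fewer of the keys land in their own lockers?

# with exactly i fixed is C(8,i)·!(8-i); sum over i=0..1:
  i=0: C(8,0)·!8 = 1·14833 = 14833
  i=1: C(8,1)·!7 = 8·1854 = 14832
Total = 29665.

29665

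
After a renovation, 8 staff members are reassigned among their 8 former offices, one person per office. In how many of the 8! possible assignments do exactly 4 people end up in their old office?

630

Pick the 4 fixed positions: C(8,4) = 70 ways.
The remaining 4 must be deranged: !4 = 9.
Total: 70 × 9 = 630.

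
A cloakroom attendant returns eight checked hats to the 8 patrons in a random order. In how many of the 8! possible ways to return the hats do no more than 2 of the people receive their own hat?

37085

Sum C(8,i)·!(8-i) for i = 0..2:
  i=0: C(8,0)·!8 = 1·14833 = 14833
  i=1: C(8,1)·!7 = 8·1854 = 14832
  i=2: C(8,2)·!6 = 28·265 = 7420
Total = 37085.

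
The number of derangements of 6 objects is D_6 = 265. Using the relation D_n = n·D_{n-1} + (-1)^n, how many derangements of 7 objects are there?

1854

D_7 = 7·265 - 1 = 1854.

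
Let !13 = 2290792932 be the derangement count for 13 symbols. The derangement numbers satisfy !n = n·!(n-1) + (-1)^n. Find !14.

32071101049

!14 = 14·2290792932 + 1 = 32071101049.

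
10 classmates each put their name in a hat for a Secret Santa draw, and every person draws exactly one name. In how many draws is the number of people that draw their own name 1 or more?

2293839

Sum C(10,i)·!(10-i) for i = 1..10:
  i=1: C(10,1)·!9 = 10·133496 = 1334960
  i=2: C(10,2)·!8 = 45·14833 = 667485
  i=3: C(10,3)·!7 = 120·1854 = 222480
  i=4: C(10,4)·!6 = 210·265 = 55650
  i=5: C(10,5)·!5 = 252·44 = 11088
  i=6: C(10,6)·!4 = 210·9 = 1890
  i=7: C(10,7)·!3 = 120·2 = 240
  i=8: C(10,8)·!2 = 45·1 = 45
  i=9: C(10,9)·!1 = 10·0 = 0
  i=10: C(10,10)·!0 = 1·1 = 1
Total = 2293839.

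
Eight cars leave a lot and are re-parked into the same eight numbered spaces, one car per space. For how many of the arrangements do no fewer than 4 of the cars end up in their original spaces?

771

# with exactly i fixed is C(8,i)·!(8-i); sum over i=4..8:
  i=4: C(8,4)·!4 = 70·9 = 630
  i=5: C(8,5)·!3 = 56·2 = 112
  i=6: C(8,6)·!2 = 28·1 = 28
  i=7: C(8,7)·!1 = 8·0 = 0
  i=8: C(8,8)·!0 = 1·1 = 1
Total = 771.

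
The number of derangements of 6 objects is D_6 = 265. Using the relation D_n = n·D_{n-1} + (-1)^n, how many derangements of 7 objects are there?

1854

D_7 = 7·265 - 1 = 1854.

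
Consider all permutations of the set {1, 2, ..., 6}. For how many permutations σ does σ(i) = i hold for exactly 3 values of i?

Choose which 3 of the 6 are fixed: C(6,3) = 20.
The other 3 form a derangement: !3 = 2.
Total: 20 × 2 = 40.

40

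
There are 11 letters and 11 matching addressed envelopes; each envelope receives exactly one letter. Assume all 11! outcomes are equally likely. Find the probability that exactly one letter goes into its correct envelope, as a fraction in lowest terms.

Favorable outcomes: C(11,1)·!10 = 11·1334961 = 14684571.
Total outcomes: 11! = 39916800.
Probability = 14684571/39916800 = 16481/44800.

16481/44800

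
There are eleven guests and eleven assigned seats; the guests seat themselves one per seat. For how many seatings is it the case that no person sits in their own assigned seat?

The number of derangements of 11 is !11 = Σ_{k=0}^{11} (-1)^k·11!/k!
= 11! - 11!/1! + 11!/2! - 11!/3! + 11!/4! - 11!/5! + 11!/6! - 11!/7! + 11!/8! - 11!/9! + 11!/10! - 11!/11!
= 39916800 - 39916800 + 19958400 - 6652800 + 1663200 - 332640 + 55440 - 7920 + 990 - 110 + 11 - 1
= 14684570

14684570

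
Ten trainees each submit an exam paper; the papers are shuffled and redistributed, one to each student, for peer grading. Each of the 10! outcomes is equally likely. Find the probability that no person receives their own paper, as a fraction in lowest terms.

Favorable outcomes: !10 = 1334961.
Total outcomes: 10! = 3628800.
Probability = 1334961/3628800 = 16481/44800.

16481/44800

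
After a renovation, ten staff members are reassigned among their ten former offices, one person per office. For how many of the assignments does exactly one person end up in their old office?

1334960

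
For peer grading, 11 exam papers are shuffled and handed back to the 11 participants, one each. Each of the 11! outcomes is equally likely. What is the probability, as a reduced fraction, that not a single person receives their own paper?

1468457/3991680

Favorable outcomes: !11 = 14684570.
Total outcomes: 11! = 39916800.
Probability = 14684570/39916800 = 1468457/3991680.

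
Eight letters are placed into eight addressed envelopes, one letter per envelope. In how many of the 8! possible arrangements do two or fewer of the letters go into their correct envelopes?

Sum C(8,i)·!(8-i) for i = 0..2:
  i=0: C(8,0)·!8 = 1·14833 = 14833
  i=1: C(8,1)·!7 = 8·1854 = 14832
  i=2: C(8,2)·!6 = 28·265 = 7420
Total = 37085.

37085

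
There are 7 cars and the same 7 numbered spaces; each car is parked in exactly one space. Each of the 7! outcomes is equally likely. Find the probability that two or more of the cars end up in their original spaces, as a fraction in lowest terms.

1331/5040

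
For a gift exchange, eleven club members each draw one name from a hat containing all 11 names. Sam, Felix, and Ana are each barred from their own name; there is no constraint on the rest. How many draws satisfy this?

30078720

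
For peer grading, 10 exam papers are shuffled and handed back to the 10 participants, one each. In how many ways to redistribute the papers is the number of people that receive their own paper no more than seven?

# with exactly i fixed is C(10,i)·!(10-i); sum over i=0..7:
  i=0: C(10,0)·!10 = 1·1334961 = 1334961
  i=1: C(10,1)·!9 = 10·133496 = 1334960
  i=2: C(10,2)·!8 = 45·14833 = 667485
  i=3: C(10,3)·!7 = 120·1854 = 222480
  i=4: C(10,4)·!6 = 210·265 = 55650
  i=5: C(10,5)·!5 = 252·44 = 11088
  i=6: C(10,6)·!4 = 210·9 = 1890
  i=7: C(10,7)·!3 = 120·2 = 240
Total = 3628754.

3628754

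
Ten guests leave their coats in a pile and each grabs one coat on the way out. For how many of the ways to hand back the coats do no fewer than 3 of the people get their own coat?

# with exactly i fixed is C(10,i)·!(10-i); sum over i=3..10:
  i=3: C(10,3)·!7 = 120·1854 = 222480
  i=4: C(10,4)·!6 = 210·265 = 55650
  i=5: C(10,5)·!5 = 252·44 = 11088
  i=6: C(10,6)·!4 = 210·9 = 1890
  i=7: C(10,7)·!3 = 120·2 = 240
  i=8: C(10,8)·!2 = 45·1 = 45
  i=9: C(10,9)·!1 = 10·0 = 0
  i=10: C(10,10)·!0 = 1·1 = 1
Total = 291394.

291394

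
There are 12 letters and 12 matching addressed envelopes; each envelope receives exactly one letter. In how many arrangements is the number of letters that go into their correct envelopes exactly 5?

1468368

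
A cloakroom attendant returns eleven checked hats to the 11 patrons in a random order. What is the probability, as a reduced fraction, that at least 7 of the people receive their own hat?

Favorable outcomes: Σ_{i≥7} C(11,i)·!(11-i) = 330·9 + 165·2 + 55·1 + 11·0 + 1·1 = 3356.
Total outcomes: 11! = 39916800.
Probability = 3356/39916800 = 839/9979200.

839/9979200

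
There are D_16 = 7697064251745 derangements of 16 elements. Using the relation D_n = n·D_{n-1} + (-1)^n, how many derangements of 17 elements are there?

D_17 = 17·7697064251745 - 1 = 130850092279664.

130850092279664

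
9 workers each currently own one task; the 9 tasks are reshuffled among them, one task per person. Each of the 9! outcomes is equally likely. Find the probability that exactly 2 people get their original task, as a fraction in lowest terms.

Favorable outcomes: C(9,2)·!7 = 36·1854 = 66744.
Total outcomes: 9! = 362880.
Probability = 66744/362880 = 103/560.

103/560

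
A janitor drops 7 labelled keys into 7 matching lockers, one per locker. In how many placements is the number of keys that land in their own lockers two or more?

Sum C(7,i)·!(7-i) for i = 2..7:
  i=2: C(7,2)·!5 = 21·44 = 924
  i=3: C(7,3)·!4 = 35·9 = 315
  i=4: C(7,4)·!3 = 35·2 = 70
  i=5: C(7,5)·!2 = 21·1 = 21
  i=6: C(7,6)·!1 = 7·0 = 0
  i=7: C(7,7)·!0 = 1·1 = 1
Total = 1331.

1331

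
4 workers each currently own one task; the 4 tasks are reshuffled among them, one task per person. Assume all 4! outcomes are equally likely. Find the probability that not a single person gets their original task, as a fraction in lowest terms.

Favorable outcomes: !4 = 9.
Total outcomes: 4! = 24.
Probability = 9/24 = 3/8.

3/8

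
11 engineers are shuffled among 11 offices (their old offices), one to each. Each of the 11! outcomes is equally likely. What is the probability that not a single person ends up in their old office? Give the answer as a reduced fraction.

1468457/3991680

Favorable outcomes: !11 = 14684570.
Total outcomes: 11! = 39916800.
Probability = 14684570/39916800 = 1468457/3991680.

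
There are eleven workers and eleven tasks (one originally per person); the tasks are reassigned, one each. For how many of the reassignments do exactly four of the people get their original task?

611820

Choose which 4 of the 11 are fixed: C(11,4) = 330.
The other 7 form a derangement: !7 = 1854.
Total: 330 × 1854 = 611820.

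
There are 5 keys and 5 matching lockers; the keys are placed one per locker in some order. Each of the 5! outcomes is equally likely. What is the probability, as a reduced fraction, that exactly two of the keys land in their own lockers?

1/6

Favorable outcomes: C(5,2)·!3 = 10·2 = 20.
Total outcomes: 5! = 120.
Probability = 20/120 = 1/6.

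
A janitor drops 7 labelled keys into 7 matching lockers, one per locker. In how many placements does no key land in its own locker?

1854

The subfactorial !7 = [7!/e] (nearest integer).
7! = 5040, and 5040/e ≈ 1854.11, so !7 = 1854.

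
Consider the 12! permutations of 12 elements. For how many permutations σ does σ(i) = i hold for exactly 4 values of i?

Choose which 4 of the 12 are fixed: C(12,4) = 495.
The other 8 form a derangement: !8 = 14833.
Total: 495 × 14833 = 7342335.

7342335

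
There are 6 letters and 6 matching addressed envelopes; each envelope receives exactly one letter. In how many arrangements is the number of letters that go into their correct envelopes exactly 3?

Pick the 3 fixed positions: C(6,3) = 20 ways.
The remaining 3 must be deranged: !3 = 2.
Total: 20 × 2 = 40.

40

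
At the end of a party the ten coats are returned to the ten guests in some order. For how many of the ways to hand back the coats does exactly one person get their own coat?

1334960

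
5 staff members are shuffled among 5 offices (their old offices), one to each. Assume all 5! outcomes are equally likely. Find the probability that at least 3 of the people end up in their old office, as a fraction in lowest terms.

11/120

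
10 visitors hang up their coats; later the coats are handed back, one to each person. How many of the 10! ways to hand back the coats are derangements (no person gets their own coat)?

1334961

!10 is the nearest integer to 10!/e.
10! = 3628800, and 3628800/e ≈ 1334960.92, so !10 = 1334961.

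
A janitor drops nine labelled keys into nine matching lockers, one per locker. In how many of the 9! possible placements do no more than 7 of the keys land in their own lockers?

362879

Sum C(9,i)·!(9-i) for i = 0..7:
  i=0: C(9,0)·!9 = 1·133496 = 133496
  i=1: C(9,1)·!8 = 9·14833 = 133497
  i=2: C(9,2)·!7 = 36·1854 = 66744
  i=3: C(9,3)·!6 = 84·265 = 22260
  i=4: C(9,4)·!5 = 126·44 = 5544
  i=5: C(9,5)·!4 = 126·9 = 1134
  i=6: C(9,6)·!3 = 84·2 = 168
  i=7: C(9,7)·!2 = 36·1 = 36
Total = 362879.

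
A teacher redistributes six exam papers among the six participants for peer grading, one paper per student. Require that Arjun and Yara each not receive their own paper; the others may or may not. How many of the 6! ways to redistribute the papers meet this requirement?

504

Inclusion-exclusion on the 2 forbidden self-matches:
Σ_{j=0}^{2} (-1)^j C(2,j)(6-j)!
= C(2,0)·6! - C(2,1)·5! + C(2,2)·4!
= 720 - 240 + 24
= 504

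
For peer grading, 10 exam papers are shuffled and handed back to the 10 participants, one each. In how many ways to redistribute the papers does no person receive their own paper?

By inclusion-exclusion, !10 = Σ (-1)^k · 10!/k! for k=0..10
= 10! - 10!/1! + 10!/2! - 10!/3! + 10!/4! - 10!/5! + 10!/6! - 10!/7! + 10!/8! - 10!/9! + 10!/10!
= 3628800 - 3628800 + 1814400 - 604800 + 151200 - 30240 + 5040 - 720 + 90 - 10 + 1
= 1334961

1334961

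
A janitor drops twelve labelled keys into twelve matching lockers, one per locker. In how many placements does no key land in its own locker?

176214841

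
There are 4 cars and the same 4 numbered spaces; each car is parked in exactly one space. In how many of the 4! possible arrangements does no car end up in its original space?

The subfactorial !4 = [4!/e] (nearest integer).
4! = 24, and 24/e ≈ 8.83, so !4 = 9.

9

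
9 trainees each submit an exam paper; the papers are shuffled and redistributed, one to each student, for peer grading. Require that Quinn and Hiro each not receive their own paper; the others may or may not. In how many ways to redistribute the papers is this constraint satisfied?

287280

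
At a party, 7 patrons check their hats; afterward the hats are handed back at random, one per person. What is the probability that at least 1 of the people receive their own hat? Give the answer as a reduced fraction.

Favorable outcomes: Σ_{i≥1} C(7,i)·!(7-i) = 7·265 + 21·44 + 35·9 + 35·2 + 21·1 + 7·0 + 1·1 = 3186.
Total outcomes: 7! = 5040.
Probability = 3186/5040 = 177/280.

177/280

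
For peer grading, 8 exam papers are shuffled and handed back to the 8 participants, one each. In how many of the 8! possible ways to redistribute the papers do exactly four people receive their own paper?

Pick the 4 fixed positions: C(8,4) = 70 ways.
The remaining 4 must be deranged: !4 = 9.
Total: 70 × 9 = 630.

630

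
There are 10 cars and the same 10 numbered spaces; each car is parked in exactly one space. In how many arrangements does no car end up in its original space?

1334961

Use !n = n·!(n-1) + (-1)^n.
!10 = 10·133496 + 1 = 1334961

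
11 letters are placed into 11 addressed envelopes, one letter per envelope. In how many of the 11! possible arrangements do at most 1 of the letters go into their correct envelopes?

# with exactly i fixed is C(11,i)·!(11-i); sum over i=0..1:
  i=0: C(11,0)·!11 = 1·14684570 = 14684570
  i=1: C(11,1)·!10 = 11·1334961 = 14684571
Total = 29369141.

29369141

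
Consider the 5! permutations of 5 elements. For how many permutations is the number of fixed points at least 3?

11

Sum C(5,i)·!(5-i) for i = 3..5:
  i=3: C(5,3)·!2 = 10·1 = 10
  i=4: C(5,4)·!1 = 5·0 = 0
  i=5: C(5,5)·!0 = 1·1 = 1
Total = 11.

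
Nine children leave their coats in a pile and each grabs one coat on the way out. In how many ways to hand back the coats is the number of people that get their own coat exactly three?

22260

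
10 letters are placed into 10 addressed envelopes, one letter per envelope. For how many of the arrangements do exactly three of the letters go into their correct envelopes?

222480

Pick the 3 fixed positions: C(10,3) = 120 ways.
The remaining 7 must be deranged: !7 = 1854.
Total: 120 × 1854 = 222480.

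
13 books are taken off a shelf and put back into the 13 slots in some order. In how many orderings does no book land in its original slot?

Use !n = (n-1)(!(n-1) + !(n-2)).
!13 = 12·(176214841 + 14684570) = 12·190899411 = 2290792932

2290792932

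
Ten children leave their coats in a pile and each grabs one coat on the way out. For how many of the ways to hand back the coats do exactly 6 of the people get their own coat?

Pick the 6 fixed positions: C(10,6) = 210 ways.
The remaining 4 must be deranged: !4 = 9.
Total: 210 × 9 = 1890.

1890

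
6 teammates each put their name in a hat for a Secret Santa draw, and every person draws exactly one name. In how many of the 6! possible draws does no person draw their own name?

265

Use !n = n·!(n-1) + (-1)^n.
!6 = 6·44 + 1 = 265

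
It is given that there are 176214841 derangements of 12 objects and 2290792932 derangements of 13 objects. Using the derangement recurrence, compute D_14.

32071101049

D_14 = (14-1)·(D_13 + D_12) = 13·(2290792932 + 176214841) = 13·2467007773 = 32071101049.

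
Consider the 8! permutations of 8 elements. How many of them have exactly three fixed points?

2464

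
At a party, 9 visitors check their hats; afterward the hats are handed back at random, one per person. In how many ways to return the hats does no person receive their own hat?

133496

The subfactorial !9 = [9!/e] (nearest integer).
9! = 362880, and 362880/e ≈ 133496.09, so !9 = 133496.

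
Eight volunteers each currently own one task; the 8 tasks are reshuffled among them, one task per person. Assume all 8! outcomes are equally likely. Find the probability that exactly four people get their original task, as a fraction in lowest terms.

Favorable outcomes: C(8,4)·!4 = 70·9 = 630.
Total outcomes: 8! = 40320.
Probability = 630/40320 = 1/64.

1/64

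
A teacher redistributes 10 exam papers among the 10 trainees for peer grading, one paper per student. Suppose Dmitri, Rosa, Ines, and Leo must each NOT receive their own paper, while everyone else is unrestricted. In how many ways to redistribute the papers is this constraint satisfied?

2399760

Inclusion-exclusion on the 4 forbidden self-matches:
Σ_{j=0}^{4} (-1)^j C(4,j)(10-j)!
= C(4,0)·10! - C(4,1)·9! + C(4,2)·8! - C(4,3)·7! + C(4,4)·6!
= 3628800 - 1451520 + 241920 - 20160 + 720
= 2399760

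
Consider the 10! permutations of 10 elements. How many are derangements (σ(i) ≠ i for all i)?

1334961

The subfactorial !10 = [10!/e] (nearest integer).
10! = 3628800, and 3628800/e ≈ 1334960.92, so !10 = 1334961.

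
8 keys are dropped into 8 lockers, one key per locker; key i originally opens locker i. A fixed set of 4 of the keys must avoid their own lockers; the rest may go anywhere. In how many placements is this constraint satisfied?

Let A_j be the event that the j-th constrained one is fixed. By inclusion-exclusion over the 4 events:
Σ_{j=0}^{4} (-1)^j C(4,j)(8-j)!
= C(4,0)·8! - C(4,1)·7! + C(4,2)·6! - C(4,3)·5! + C(4,4)·4!
= 40320 - 20160 + 4320 - 480 + 24
= 24024

24024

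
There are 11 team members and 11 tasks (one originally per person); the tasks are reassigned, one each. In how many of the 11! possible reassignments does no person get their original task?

Use !n = (n-1)(!(n-1) + !(n-2)).
!11 = 10·(1334961 + 133496) = 10·1468457 = 14684570

14684570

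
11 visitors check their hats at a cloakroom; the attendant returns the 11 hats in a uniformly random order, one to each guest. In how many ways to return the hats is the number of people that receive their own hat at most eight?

39916744

# with exactly i fixed is C(11,i)·!(11-i); sum over i=0..8:
  i=0: C(11,0)·!11 = 1·14684570 = 14684570
  i=1: C(11,1)·!10 = 11·1334961 = 14684571
  i=2: C(11,2)·!9 = 55·133496 = 7342280
  i=3: C(11,3)·!8 = 165·14833 = 2447445
  i=4: C(11,4)·!7 = 330·1854 = 611820
  i=5: C(11,5)·!6 = 462·265 = 122430
  i=6: C(11,6)·!5 = 462·44 = 20328
  i=7: C(11,7)·!4 = 330·9 = 2970
  i=8: C(11,8)·!3 = 165·2 = 330
Total = 39916744.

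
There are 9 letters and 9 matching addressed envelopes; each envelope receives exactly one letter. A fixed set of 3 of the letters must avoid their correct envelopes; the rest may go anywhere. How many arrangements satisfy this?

256320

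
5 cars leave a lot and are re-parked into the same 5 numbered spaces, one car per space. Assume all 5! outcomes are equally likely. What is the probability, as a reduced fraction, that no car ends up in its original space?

11/30

Favorable outcomes: !5 = 44.
Total outcomes: 5! = 120.
Probability = 44/120 = 11/30.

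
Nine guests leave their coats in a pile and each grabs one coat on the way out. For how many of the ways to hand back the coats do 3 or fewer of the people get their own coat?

355997

Sum C(9,i)·!(9-i) for i = 0..3:
  i=0: C(9,0)·!9 = 1·133496 = 133496
  i=1: C(9,1)·!8 = 9·14833 = 133497
  i=2: C(9,2)·!7 = 36·1854 = 66744
  i=3: C(9,3)·!6 = 84·265 = 22260
Total = 355997.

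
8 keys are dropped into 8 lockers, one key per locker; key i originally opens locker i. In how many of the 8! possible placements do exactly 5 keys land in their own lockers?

112

Choose which 5 of the 8 are fixed: C(8,5) = 56.
The other 3 form a derangement: !3 = 2.
Total: 56 × 2 = 112.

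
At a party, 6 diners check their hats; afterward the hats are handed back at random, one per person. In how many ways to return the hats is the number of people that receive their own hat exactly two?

135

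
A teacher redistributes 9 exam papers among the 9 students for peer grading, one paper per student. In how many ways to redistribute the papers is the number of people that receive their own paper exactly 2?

66744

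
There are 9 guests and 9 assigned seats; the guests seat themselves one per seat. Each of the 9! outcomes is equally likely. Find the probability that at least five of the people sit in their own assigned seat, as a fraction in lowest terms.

Favorable outcomes: Σ_{i≥5} C(9,i)·!(9-i) = 126·9 + 84·2 + 36·1 + 9·0 + 1·1 = 1339.
Total outcomes: 9! = 362880.
Probability = 1339/362880 = 1339/362880.

1339/362880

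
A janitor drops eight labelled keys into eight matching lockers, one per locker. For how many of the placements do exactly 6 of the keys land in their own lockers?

28

Choose which 6 of the 8 are fixed: C(8,6) = 28.
The remaining 2 must be deranged: !2 = 1.
Total: 28 × 1 = 28.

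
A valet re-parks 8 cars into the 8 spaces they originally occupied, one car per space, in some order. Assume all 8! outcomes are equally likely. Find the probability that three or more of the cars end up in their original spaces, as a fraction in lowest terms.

647/8064

Favorable outcomes: Σ_{i≥3} C(8,i)·!(8-i) = 56·44 + 70·9 + 56·2 + 28·1 + 8·0 + 1·1 = 3235.
Total outcomes: 8! = 40320.
Probability = 3235/40320 = 647/8064.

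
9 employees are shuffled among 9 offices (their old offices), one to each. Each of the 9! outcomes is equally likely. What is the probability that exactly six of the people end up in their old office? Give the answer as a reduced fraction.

1/2160

Favorable outcomes: C(9,6)·!3 = 84·2 = 168.
Total outcomes: 9! = 362880.
Probability = 168/362880 = 1/2160.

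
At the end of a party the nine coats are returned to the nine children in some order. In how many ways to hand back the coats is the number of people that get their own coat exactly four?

Pick the 4 fixed positions: C(9,4) = 126 ways.
The remaining 5 must be deranged: !5 = 44.
Total: 126 × 44 = 5544.

5544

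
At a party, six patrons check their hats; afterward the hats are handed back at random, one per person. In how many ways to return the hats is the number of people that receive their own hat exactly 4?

Pick the 4 fixed positions: C(6,4) = 15 ways.
The remaining 2 must be deranged: !2 = 1.
Total: 15 × 1 = 15.

15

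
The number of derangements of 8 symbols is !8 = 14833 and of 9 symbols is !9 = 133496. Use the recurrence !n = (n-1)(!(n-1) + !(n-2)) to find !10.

1334961

!10 = (10-1)·(!9 + !8) = 9·(133496 + 14833) = 9·148329 = 1334961.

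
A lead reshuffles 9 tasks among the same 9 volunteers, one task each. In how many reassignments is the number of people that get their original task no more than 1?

266993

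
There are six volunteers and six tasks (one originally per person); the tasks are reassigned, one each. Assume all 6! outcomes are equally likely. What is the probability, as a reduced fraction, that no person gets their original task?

53/144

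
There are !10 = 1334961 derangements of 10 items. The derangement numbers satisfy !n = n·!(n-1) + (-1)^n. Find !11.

14684570

!11 = 11·1334961 - 1 = 14684570.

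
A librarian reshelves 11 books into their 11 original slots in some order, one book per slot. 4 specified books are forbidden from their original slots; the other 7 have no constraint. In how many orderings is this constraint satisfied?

Let A_j be the event that the j-th constrained one is fixed. By inclusion-exclusion over the 4 events:
Σ_{j=0}^{4} (-1)^j C(4,j)(11-j)!
= C(4,0)·11! - C(4,1)·10! + C(4,2)·9! - C(4,3)·8! + C(4,4)·7!
= 39916800 - 14515200 + 2177280 - 161280 + 5040
= 27422640

27422640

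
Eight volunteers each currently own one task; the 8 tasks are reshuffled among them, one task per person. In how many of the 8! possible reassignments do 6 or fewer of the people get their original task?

# with exactly i fixed is C(8,i)·!(8-i); sum over i=0..6:
  i=0: C(8,0)·!8 = 1·14833 = 14833
  i=1: C(8,1)·!7 = 8·1854 = 14832
  i=2: C(8,2)·!6 = 28·265 = 7420
  i=3: C(8,3)·!5 = 56·44 = 2464
  i=4: C(8,4)·!4 = 70·9 = 630
  i=5: C(8,5)·!3 = 56·2 = 112
  i=6: C(8,6)·!2 = 28·1 = 28
Total = 40319.

40319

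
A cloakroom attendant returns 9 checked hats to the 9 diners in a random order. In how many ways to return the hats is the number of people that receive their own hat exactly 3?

Choose which 3 of the 9 are fixed: C(9,3) = 84.
The other 6 form a derangement: !6 = 265.
Total: 84 × 265 = 22260.

22260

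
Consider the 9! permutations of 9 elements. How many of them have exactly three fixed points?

Pick the 3 fixed positions: C(9,3) = 84 ways.
The other 6 form a derangement: !6 = 265.
Total: 84 × 265 = 22260.

22260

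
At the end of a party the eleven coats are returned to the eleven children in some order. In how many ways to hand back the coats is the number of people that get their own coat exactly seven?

Pick the 7 fixed positions: C(11,7) = 330 ways.
The remaining 4 must be deranged: !4 = 9.
Total: 330 × 9 = 2970.

2970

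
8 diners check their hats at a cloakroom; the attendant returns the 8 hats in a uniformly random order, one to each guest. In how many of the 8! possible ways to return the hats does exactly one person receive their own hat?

14832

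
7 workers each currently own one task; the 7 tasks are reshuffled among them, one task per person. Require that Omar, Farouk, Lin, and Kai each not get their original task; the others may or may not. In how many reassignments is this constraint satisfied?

2790

Let A_j be the event that the j-th constrained one is fixed. By inclusion-exclusion over the 4 events:
Σ_{j=0}^{4} (-1)^j C(4,j)(7-j)!
= C(4,0)·7! - C(4,1)·6! + C(4,2)·5! - C(4,3)·4! + C(4,4)·3!
= 5040 - 2880 + 720 - 96 + 6
= 2790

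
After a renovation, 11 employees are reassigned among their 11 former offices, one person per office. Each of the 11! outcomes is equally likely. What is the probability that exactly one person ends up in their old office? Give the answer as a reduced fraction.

16481/44800

Favorable outcomes: C(11,1)·!10 = 11·1334961 = 14684571.
Total outcomes: 11! = 39916800.
Probability = 14684571/39916800 = 16481/44800.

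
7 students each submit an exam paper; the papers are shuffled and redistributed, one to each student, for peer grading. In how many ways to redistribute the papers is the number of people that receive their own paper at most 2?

4633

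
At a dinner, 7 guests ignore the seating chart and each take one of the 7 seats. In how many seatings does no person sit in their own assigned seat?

!7 is the nearest integer to 7!/e.
7! = 5040, and 5040/e ≈ 1854.11, so !7 = 1854.

1854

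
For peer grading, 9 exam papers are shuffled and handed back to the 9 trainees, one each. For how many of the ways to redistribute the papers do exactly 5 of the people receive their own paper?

1134

Pick the 5 fixed positions: C(9,5) = 126 ways.
The other 4 form a derangement: !4 = 9.
Total: 126 × 9 = 1134.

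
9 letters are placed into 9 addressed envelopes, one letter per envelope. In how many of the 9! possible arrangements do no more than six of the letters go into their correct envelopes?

# with exactly i fixed is C(9,i)·!(9-i); sum over i=0..6:
  i=0: C(9,0)·!9 = 1·133496 = 133496
  i=1: C(9,1)·!8 = 9·14833 = 133497
  i=2: C(9,2)·!7 = 36·1854 = 66744
  i=3: C(9,3)·!6 = 84·265 = 22260
  i=4: C(9,4)·!5 = 126·44 = 5544
  i=5: C(9,5)·!4 = 126·9 = 1134
  i=6: C(9,6)·!3 = 84·2 = 168
Total = 362843.

362843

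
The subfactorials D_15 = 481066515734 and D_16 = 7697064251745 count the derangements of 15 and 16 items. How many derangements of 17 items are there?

D_17 = (17-1)·(D_16 + D_15) = 16·(7697064251745 + 481066515734) = 16·8178130767479 = 130850092279664.

130850092279664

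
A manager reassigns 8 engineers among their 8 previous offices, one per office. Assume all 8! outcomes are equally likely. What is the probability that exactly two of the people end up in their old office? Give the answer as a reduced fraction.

Favorable outcomes: C(8,2)·!6 = 28·265 = 7420.
Total outcomes: 8! = 40320.
Probability = 7420/40320 = 53/288.

53/288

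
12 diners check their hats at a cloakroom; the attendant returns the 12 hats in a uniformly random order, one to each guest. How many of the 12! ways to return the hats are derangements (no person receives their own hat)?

176214841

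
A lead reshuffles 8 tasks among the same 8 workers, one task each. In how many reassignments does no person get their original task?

Use !n = n·!(n-1) + (-1)^n.
!8 = 8·1854 + 1 = 14833

14833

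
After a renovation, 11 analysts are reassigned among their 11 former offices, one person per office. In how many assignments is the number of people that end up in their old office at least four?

757934

# with exactly i fixed is C(11,i)·!(11-i); sum over i=4..11:
  i=4: C(11,4)·!7 = 330·1854 = 611820
  i=5: C(11,5)·!6 = 462·265 = 122430
  i=6: C(11,6)·!5 = 462·44 = 20328
  i=7: C(11,7)·!4 = 330·9 = 2970
  i=8: C(11,8)·!3 = 165·2 = 330
  i=9: C(11,9)·!2 = 55·1 = 55
  i=10: C(11,10)·!1 = 11·0 = 0
  i=11: C(11,11)·!0 = 1·1 = 1
Total = 757934.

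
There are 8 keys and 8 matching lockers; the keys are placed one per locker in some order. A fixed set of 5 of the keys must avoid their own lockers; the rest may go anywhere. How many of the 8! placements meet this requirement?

Let A_j be the event that the j-th constrained one is fixed. By inclusion-exclusion over the 5 events:
Σ_{j=0}^{5} (-1)^j C(5,j)(8-j)!
= C(5,0)·8! - C(5,1)·7! + C(5,2)·6! - C(5,3)·5! + C(5,4)·4! - C(5,5)·3!
= 40320 - 25200 + 7200 - 1200 + 120 - 6
= 21234

21234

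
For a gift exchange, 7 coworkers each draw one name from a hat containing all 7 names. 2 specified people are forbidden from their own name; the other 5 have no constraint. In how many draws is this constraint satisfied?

Let A_j be the event that the j-th constrained one is fixed. By inclusion-exclusion over the 2 events:
Σ_{j=0}^{2} (-1)^j C(2,j)(7-j)!
= C(2,0)·7! - C(2,1)·6! + C(2,2)·5!
= 5040 - 1440 + 120
= 3720

3720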